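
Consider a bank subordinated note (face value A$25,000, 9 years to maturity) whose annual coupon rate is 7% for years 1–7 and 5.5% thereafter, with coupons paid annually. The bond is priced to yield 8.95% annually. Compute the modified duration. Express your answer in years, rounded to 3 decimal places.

Periodic yield y = 0.0895. First find Macaulay duration:
  t   CF        PV=CF/(1+0.0895)^t    t·PV
  1     1,750.00     1,606.2414     1,606.2414
  2     1,750.00     1,474.2922     2,948.5845
  3     1,750.00     1,353.1824     4,059.5472
  4     1,750.00     1,242.0215     4,968.0860
  5     1,750.00     1,139.9922     5,699.9609
  6     1,750.00     1,046.3444     6,278.0662
  7     1,750.00       960.3895     6,722.7266
  8     1,375.00       692.6037     5,540.8298
  9    26,375.00    12,194.0327   109,746.2947
  Σ                 21,709.1001   147,570.3373
P = 21,709.1001; Macaulay duration = 147,570.3373 / 21,709.1001 = 6.79763 years.
Modified duration = D_Mac / (1 + y) = 6.79763 / 1.0895 = 6.23922 years.

6.239 years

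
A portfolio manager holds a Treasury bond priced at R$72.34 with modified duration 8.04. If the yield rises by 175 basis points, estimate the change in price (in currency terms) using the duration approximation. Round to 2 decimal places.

Duration approximation: ΔP/P ≈ -D_mod · Δy = -8.04 × (+0.0175) = -0.140700.
ΔP ≈ 72.34 × (-0.140700) = -10.178238.

-R$10.18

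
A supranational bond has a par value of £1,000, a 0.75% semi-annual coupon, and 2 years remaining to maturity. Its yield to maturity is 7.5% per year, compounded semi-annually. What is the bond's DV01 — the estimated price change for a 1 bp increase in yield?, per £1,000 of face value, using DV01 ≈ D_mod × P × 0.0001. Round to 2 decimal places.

£0.17

Periodic yield y = 0.0375.
  t   CF        PV=CF/(1+0.0375)^t    t·PV
  1         3.75         3.6145         3.6145
  2         3.75         3.4838         6.9676
  3         3.75         3.3579        10.0737
  4     1,003.75       866.3096     3,465.2385
  Σ                    876.7658     3,485.8942
P = 876.7658; D_Mac = 3.97586 half-year periods = 1.98793 yrs; D_mod = 1.91608 yrs.
DV01 ≈ 1.91608 × 876.7658 × 0.0001 = 0.167995.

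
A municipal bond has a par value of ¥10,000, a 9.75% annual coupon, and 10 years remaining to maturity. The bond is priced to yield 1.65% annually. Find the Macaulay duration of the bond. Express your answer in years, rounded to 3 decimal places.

7.625 years

Periodic yield y = 0.0165. Discount each cash flow and weight by its year:
  t   CF        PV=CF/(1+0.0165)^t    t·PV
  1       975.00       959.1736       959.1736
  2       975.00       943.6042     1,887.2083
  3       975.00       928.2874     2,784.8623
  4       975.00       913.2193     3,652.8772
  5       975.00       898.3958     4,491.9789
  6       975.00       883.8129     5,302.8772
  7       975.00       869.4667     6,086.2666
  8       975.00       855.3533     6,842.8267
  9       975.00       841.4691     7,573.2218
  10   10,975.00     9,318.1715    93,181.7150
  Σ                 17,410.9538   132,763.0076
Price P = Σ PV = 17,410.9538.
Macaulay duration = Σ(t·PV) / P = 132,763.0076 / 17,410.9538 = 7.62526 years.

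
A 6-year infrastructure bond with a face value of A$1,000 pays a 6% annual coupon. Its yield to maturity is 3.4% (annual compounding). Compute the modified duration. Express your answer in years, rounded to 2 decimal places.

5.10 years

Periodic yield y = 0.034. First find Macaulay duration:
  t   CF        PV=CF/(1+0.034)^t    t·PV
  1        60.00        58.0271        58.0271
  2        60.00        56.1190       112.2381
  3        60.00        54.2737       162.8212
  4        60.00        52.4891       209.9564
  5        60.00        50.7631       253.8157
  6     1,060.00       867.3265     5,203.9592
  Σ                  1,138.9986     6,000.8177
P = 1,138.9986; Macaulay duration = 6,000.8177 / 1,138.9986 = 5.26850 years.
Modified duration = D_Mac / (1 + y) = 5.26850 / 1.034 = 5.09526 years.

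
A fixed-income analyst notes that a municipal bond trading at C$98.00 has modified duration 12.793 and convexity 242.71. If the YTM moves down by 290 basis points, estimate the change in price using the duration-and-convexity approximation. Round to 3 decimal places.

Duration effect: -D_mod·Δy = -12.793 × (-0.029) = +0.370997
Convexity effect: ½·C·(Δy)² = 0.5 × 242.71 × (-0.029)² = +0.102059555
ΔP/P ≈ +0.370997 + 0.102059555 = +0.473056555
ΔP ≈ 98.00 × (+0.473056555) = +46.35954239.

+C$46.360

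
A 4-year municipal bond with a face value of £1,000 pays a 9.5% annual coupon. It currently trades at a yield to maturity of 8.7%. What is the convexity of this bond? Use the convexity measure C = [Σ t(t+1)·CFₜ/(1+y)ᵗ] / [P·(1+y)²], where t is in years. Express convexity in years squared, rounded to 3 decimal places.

With y = 0.087:
  t   CF        PV=CF/(1+0.087)^t    t·PV        t(t+1)·PV
  1        95.00        87.3965        87.3965         174.7930
  2        95.00        80.4016       160.8031         482.4094
  3        95.00        73.9665       221.8995         887.5978
  4     1,095.00       784.3248     3,137.2992      15,686.4958
  Σ                  1,026.0893     3,607.3983      17,231.2961
P = 1,026.0893.
Convexity = Σ t(t+1)·PV / [P·(1+y)²] = 17,231.2961 / (1,026.0893 × 1.181569) = 14.21260.

14.213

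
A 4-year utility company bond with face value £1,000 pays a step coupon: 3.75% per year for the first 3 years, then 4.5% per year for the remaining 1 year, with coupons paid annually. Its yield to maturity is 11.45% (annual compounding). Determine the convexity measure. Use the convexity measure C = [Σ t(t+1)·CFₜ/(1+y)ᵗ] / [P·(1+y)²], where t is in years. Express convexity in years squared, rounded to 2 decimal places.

14.80

With y = 0.1145:
  t   CF        PV=CF/(1+0.1145)^t    t·PV        t(t+1)·PV
  1        37.50        33.6474        33.6474          67.2948
  2        37.50        30.1906        60.3811         181.1433
  3        37.50        27.0889        81.2666         325.0666
  4     1,045.00       677.3233     2,709.2931      13,546.4655
  Σ                    768.2501     2,884.5882      14,119.9701
P = 768.2501.
Convexity = Σ t(t+1)·PV / [P·(1+y)²] = 14,119.9701 / (768.2501 × 1.242110) = 14.79691.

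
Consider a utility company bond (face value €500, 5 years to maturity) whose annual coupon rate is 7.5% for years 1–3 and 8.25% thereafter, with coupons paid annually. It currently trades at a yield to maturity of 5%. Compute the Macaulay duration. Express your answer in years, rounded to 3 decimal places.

Periodic yield y = 0.05. Discount each cash flow and weight by its year:
  t   CF        PV=CF/(1+0.05)^t    t·PV
  1        37.50        35.7143        35.7143
  2        37.50        34.0136        68.0272
  3        37.50        32.3939        97.1817
  4        41.25        33.9365       135.7459
  5       541.25       424.0835     2,120.4177
  Σ                    560.1418     2,457.0868
Price P = Σ PV = 560.1418.
Macaulay duration = Σ(t·PV) / P = 2,457.0868 / 560.1418 = 4.38654 years.

4.387 years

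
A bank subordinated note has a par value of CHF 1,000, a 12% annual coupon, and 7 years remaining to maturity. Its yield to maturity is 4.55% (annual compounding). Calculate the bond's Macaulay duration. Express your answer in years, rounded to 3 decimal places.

5.440 years

Periodic yield y = 0.0455. Discount each cash flow and weight by its year:
  t   CF        PV=CF/(1+0.0455)^t    t·PV
  1       120.00       114.7776       114.7776
  2       120.00       109.7825       219.5650
  3       120.00       105.0048       315.0144
  4       120.00       100.4350       401.7400
  5       120.00        96.0641       480.3204
  6       120.00        91.8834       551.3004
  7     1,120.00       820.2567     5,741.7966
  Σ                  1,438.2041     7,824.5144
Price P = Σ PV = 1,438.2041.
Macaulay duration = Σ(t·PV) / P = 7,824.5144 / 1,438.2041 = 5.44048 years.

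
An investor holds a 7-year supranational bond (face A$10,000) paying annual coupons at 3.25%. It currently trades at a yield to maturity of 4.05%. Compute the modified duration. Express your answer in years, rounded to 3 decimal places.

6.107 years

Periodic yield y = 0.0405. First find Macaulay duration:
  t   CF        PV=CF/(1+0.0405)^t    t·PV
  1       325.00       312.3498       312.3498
  2       325.00       300.1921       600.3841
  3       325.00       288.5075       865.5225
  4       325.00       277.2778     1,109.1110
  5       325.00       266.4851     1,332.4255
  6       325.00       256.1125     1,536.6753
  7    10,325.00     7,819.7968    54,738.5777
  Σ                  9,520.7216    60,495.0459
P = 9,520.7216; Macaulay duration = 60,495.0459 / 9,520.7216 = 6.35404 years.
Modified duration = D_Mac / (1 + y) = 6.35404 / 1.0405 = 6.10672 years.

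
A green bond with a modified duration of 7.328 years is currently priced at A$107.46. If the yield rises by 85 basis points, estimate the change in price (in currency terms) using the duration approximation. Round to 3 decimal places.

Duration approximation: ΔP/P ≈ -D_mod · Δy = -7.328 × (+0.0085) = -0.062288.
ΔP ≈ 107.46 × (-0.062288) = -6.69346848.

-A$6.693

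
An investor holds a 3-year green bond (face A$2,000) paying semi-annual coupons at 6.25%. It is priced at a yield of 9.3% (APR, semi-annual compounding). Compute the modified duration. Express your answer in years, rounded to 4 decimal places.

2.6478 years

Periodic yield y = 0.0465. First find Macaulay duration:
  t   CF        PV=CF/(1+0.0465)^t    t·PV
  1        62.50        59.7229        59.7229
  2        62.50        57.0692       114.1383
  3        62.50        54.5334       163.6001
  4        62.50        52.1102       208.4410
  5        62.50        49.7948       248.9739
  6     2,062.50     1,570.2130     9,421.2778
  Σ                  1,843.4434    10,216.1541
P = 1,843.4434; Macaulay duration = 10,216.1541 / 1,843.4434 = 5.54189 half-year periods = 2.77094 years.
Modified duration = D_Mac / (1 + y) = 2.77094 / 1.0465 = 2.64782 years.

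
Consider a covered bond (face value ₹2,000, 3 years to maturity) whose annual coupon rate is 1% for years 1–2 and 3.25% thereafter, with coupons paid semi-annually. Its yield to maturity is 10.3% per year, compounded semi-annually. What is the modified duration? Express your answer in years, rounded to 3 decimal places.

Periodic yield y = 0.0515. First find Macaulay duration:
  t   CF        PV=CF/(1+0.0515)^t    t·PV
  1        10.00         9.5102         9.5102
  2        10.00         9.0444        18.0889
  3        10.00         8.6015        25.8044
  4        10.00         8.1802        32.7207
  5        32.50        25.2835       126.4174
  6     2,032.50     1,503.7474     9,022.4845
  Σ                  1,564.3672     9,235.0261
P = 1,564.3672; Macaulay duration = 9,235.0261 / 1,564.3672 = 5.90336 half-year periods = 2.95168 years.
Modified duration = D_Mac / (1 + y) = 2.95168 / 1.0515 = 2.80711 years.

2.807 years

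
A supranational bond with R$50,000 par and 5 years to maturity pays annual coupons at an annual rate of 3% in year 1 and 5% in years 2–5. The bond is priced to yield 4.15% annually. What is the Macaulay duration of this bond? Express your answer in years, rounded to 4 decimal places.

Periodic yield y = 0.0415. Discount each cash flow and weight by its year:
  t   CF        PV=CF/(1+0.0415)^t    t·PV
  1     1,500.00     1,440.2304     1,440.2304
  2     2,500.00     2,304.7375     4,609.4749
  3     2,500.00     2,212.9020     6,638.7061
  4     2,500.00     2,124.7259     8,498.9036
  5    52,500.00    42,841.3287   214,206.6436
  Σ                 50,923.9245   235,393.9586
Price P = Σ PV = 50,923.9245.
Macaulay duration = Σ(t·PV) / P = 235,393.9586 / 50,923.9245 = 4.62246 years.

4.6225 years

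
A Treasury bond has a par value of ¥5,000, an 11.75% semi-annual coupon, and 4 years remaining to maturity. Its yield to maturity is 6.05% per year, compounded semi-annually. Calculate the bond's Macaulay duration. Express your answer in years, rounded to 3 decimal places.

Periodic yield y = 0.03025. Discount each cash flow and weight by its period:
  t   CF        PV=CF/(1+0.03025)^t    t·PV
  1       293.75       285.1250       285.1250
  2       293.75       276.7532       553.5064
  3       293.75       268.6272       805.8816
  4       293.75       260.7398     1,042.9593
  5       293.75       253.0840     1,265.4202
  6       293.75       245.6530     1,473.9182
  7       293.75       238.4402     1,669.0815
  8     5,293.75     4,170.8296    33,366.6364
  Σ                  5,999.2520    40,462.5287
Price P = Σ PV = 5,999.2520.
Macaulay duration = Σ(t·PV) / P = 40,462.5287 / 5,999.2520 = 6.74460 half-year periods.
In years: 6.74460 / 2 = 3.37230 years.

3.372 years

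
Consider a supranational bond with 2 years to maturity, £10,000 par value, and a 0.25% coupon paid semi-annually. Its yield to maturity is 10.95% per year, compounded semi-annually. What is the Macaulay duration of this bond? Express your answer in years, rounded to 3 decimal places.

Periodic yield y = 0.05475. Discount each cash flow and weight by its period:
  t   CF        PV=CF/(1+0.05475)^t    t·PV
  1        12.50        11.8511        11.8511
  2        12.50        11.2360        22.4720
  3        12.50        10.6527        31.9582
  4    10,012.50     8,089.9231    32,359.6924
  Σ                  8,123.6630    32,425.9737
Price P = Σ PV = 8,123.6630.
Macaulay duration = Σ(t·PV) / P = 32,425.9737 / 8,123.6630 = 3.99155 half-year periods.
In years: 3.99155 / 2 = 1.99577 years.

1.996 years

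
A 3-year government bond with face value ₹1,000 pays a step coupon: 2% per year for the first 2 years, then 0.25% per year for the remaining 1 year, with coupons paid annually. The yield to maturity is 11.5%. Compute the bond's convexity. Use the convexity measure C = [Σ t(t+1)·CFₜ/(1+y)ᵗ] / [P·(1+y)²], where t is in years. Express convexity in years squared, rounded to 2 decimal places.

With y = 0.115:
  t   CF        PV=CF/(1+0.115)^t    t·PV        t(t+1)·PV
  1        20.00        17.9372        17.9372          35.8744
  2        20.00        16.0872        32.1744          96.5232
  3     1,002.50       723.2023     2,169.6068       8,678.4272
  Σ                    757.2267     2,219.7184       8,810.8248
P = 757.2267.
Convexity = Σ t(t+1)·PV / [P·(1+y)²] = 8,810.8248 / (757.2267 × 1.243225) = 9.35925.

9.36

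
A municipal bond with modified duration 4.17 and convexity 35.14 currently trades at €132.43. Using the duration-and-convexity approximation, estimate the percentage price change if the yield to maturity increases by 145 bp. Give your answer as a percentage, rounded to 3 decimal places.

-5.677%

Duration effect: -D_mod·Δy = -4.17 × (+0.0145) = -0.060465
Convexity effect: ½·C·(Δy)² = 0.5 × 35.14 × (0.0145)² = +0.0036940925
ΔP/P ≈ -0.060465 + 0.0036940925 = -0.0567709075
= -5.67709075%.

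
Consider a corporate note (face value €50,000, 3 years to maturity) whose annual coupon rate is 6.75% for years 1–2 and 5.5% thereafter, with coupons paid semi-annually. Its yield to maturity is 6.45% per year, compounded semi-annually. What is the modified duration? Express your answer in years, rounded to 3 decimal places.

Periodic yield y = 0.03225. First find Macaulay duration:
  t   CF        PV=CF/(1+0.03225)^t    t·PV
  1     1,687.50     1,634.7784     1,634.7784
  2     1,687.50     1,583.7039     3,167.4079
  3     1,687.50     1,534.2252     4,602.6755
  4     1,687.50     1,486.2923     5,945.1690
  5     1,375.00     1,173.2167     5,866.0836
  6    51,375.00    42,466.1105   254,796.6631
  Σ                 49,878.3270   276,012.7775
P = 49,878.3270; Macaulay duration = 276,012.7775 / 49,878.3270 = 5.53372 half-year periods = 2.76686 years.
Modified duration = D_Mac / (1 + y) = 2.76686 / 1.03225 = 2.68042 years.

2.680 years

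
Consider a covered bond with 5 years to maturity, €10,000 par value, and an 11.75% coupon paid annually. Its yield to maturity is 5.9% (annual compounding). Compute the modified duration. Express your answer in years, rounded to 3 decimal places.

Periodic yield y = 0.059. First find Macaulay duration:
  t   CF        PV=CF/(1+0.059)^t    t·PV
  1     1,175.00     1,109.5373     1,109.5373
  2     1,175.00     1,047.7217     2,095.4434
  3     1,175.00       989.3501     2,968.0502
  4     1,175.00       934.2305     3,736.9219
  5    11,175.00     8,390.1115    41,950.5574
  Σ                 12,470.9510    51,860.5102
P = 12,470.9510; Macaulay duration = 51,860.5102 / 12,470.9510 = 4.15850 years.
Modified duration = D_Mac / (1 + y) = 4.15850 / 1.059 = 3.92682 years.

3.927 years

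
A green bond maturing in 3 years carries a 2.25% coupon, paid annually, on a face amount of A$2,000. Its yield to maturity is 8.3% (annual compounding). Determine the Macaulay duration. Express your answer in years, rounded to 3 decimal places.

Periodic yield y = 0.083. Discount each cash flow and weight by its year:
  t   CF        PV=CF/(1+0.083)^t    t·PV
  1        45.00        41.5512        41.5512
  2        45.00        38.3668        76.7336
  3     2,045.00     1,609.9335     4,829.8006
  Σ                  1,689.8516     4,948.0854
Price P = Σ PV = 1,689.8516.
Macaulay duration = Σ(t·PV) / P = 4,948.0854 / 1,689.8516 = 2.92812 years.

2.928 years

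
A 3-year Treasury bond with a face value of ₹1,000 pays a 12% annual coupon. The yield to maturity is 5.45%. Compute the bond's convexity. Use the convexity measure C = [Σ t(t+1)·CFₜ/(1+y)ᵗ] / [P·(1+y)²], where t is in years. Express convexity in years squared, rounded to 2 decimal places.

9.43

With y = 0.0545:
  t   CF        PV=CF/(1+0.0545)^t    t·PV        t(t+1)·PV
  1       120.00       113.7980       113.7980         227.5960
  2       120.00       107.9166       215.8331         647.4993
  3     1,120.00       955.1647     2,865.4941      11,461.9766
  Σ                  1,176.8793     3,195.1253      12,337.0719
P = 1,176.8793.
Convexity = Σ t(t+1)·PV / [P·(1+y)²] = 12,337.0719 / (1,176.8793 × 1.111970) = 9.42729.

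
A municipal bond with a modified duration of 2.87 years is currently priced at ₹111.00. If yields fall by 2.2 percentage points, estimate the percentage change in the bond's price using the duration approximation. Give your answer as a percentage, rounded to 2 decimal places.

+6.31%

Duration approximation: ΔP/P ≈ -D_mod · Δy = -2.87 × (-0.022) = +0.063140.
As a percentage: +6.3140%.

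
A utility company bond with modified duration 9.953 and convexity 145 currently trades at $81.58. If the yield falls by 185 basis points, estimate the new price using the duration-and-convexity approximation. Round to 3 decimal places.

$98.626

Duration effect: -D_mod·Δy = -9.953 × (-0.0185) = +0.1841305
Convexity effect: ½·C·(Δy)² = 0.5 × 145 × (-0.0185)² = +0.024813125
ΔP/P ≈ +0.1841305 + 0.024813125 = +0.208943625
New price ≈ 81.58 × (1 + 0.208943625) = 98.6256209275.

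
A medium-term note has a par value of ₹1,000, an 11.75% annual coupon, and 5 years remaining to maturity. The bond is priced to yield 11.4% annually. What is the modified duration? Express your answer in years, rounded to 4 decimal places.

Periodic yield y = 0.114. First find Macaulay duration:
  t   CF        PV=CF/(1+0.114)^t    t·PV
  1       117.50       105.4758       105.4758
  2       117.50        94.6820       189.3640
  3       117.50        84.9928       254.9785
  4       117.50        76.2952       305.1807
  5     1,117.50       651.3607     3,256.8037
  Σ                  1,012.8065     4,111.8027
P = 1,012.8065; Macaulay duration = 4,111.8027 / 1,012.8065 = 4.05981 years.
Modified duration = D_Mac / (1 + y) = 4.05981 / 1.114 = 3.64435 years.

3.6444 years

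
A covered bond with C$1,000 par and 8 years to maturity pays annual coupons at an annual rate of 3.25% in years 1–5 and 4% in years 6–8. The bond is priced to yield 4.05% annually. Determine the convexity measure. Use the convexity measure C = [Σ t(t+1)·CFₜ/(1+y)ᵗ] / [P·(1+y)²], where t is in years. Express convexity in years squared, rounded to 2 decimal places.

With y = 0.0405:
  t   CF        PV=CF/(1+0.0405)^t    t·PV        t(t+1)·PV
  1        32.50        31.2350        31.2350          62.4700
  2        32.50        30.0192        60.0384         180.1152
  3        32.50        28.8507        86.5522         346.2090
  4        32.50        27.7278       110.9111         554.5555
  5        32.50        26.6485       133.2426         799.4553
  6        40.00        31.5215       189.1293       1,323.9049
  7        40.00        30.2946       212.0623       1,696.4983
  8     1,040.00       757.0014     6,056.0109      54,504.0983
  Σ                    963.2987     6,879.1818      59,467.3065
P = 963.2987.
Convexity = Σ t(t+1)·PV / [P·(1+y)²] = 59,467.3065 / (963.2987 × 1.082640) = 57.02077.

57.02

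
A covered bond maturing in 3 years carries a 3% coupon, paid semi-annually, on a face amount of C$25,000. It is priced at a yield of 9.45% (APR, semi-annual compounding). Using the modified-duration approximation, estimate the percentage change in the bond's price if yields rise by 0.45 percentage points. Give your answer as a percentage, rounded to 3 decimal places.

-1.237%

Periodic yield y = 0.04725. Modified duration first:
  t   CF        PV=CF/(1+0.04725)^t    t·PV
  1       375.00       358.0807       358.0807
  2       375.00       341.9247       683.8495
  3       375.00       326.4977       979.4932
  4       375.00       311.7667     1,247.0670
  5       375.00       297.7004     1,488.5020
  6    25,375.00    19,235.5158   115,413.0949
  Σ                 20,871.4861   120,170.0872
P = 20,871.4861; D_Mac = 5.75762 half-year periods = 2.87881 yrs; D_mod = 2.87881/(1+0.04725) = 2.74892 yrs.
ΔP/P ≈ -D_mod · Δy = -2.74892 × (+0.0045) = -0.012370 = -1.2370%.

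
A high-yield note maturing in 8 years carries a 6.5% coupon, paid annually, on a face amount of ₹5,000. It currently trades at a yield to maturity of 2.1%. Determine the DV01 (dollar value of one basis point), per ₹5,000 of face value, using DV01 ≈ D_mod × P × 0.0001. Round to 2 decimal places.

₹4.34

Periodic yield y = 0.021.
  t   CF        PV=CF/(1+0.021)^t    t·PV
  1       325.00       318.3154       318.3154
  2       325.00       311.7682       623.5365
  3       325.00       305.3558       916.0673
  4       325.00       299.0752     1,196.3008
  5       325.00       292.9238     1,464.6190
  6       325.00       286.8989     1,721.3935
  7       325.00       280.9980     1,966.9857
  8     5,325.00     4,509.3472    36,074.7776
  Σ                  6,604.6825    44,281.9957
P = 6,604.6825; D_Mac = 6.70464 yrs; D_mod = 6.56674 yrs.
DV01 ≈ 6.56674 × 6,604.6825 × 0.0001 = 4.337120.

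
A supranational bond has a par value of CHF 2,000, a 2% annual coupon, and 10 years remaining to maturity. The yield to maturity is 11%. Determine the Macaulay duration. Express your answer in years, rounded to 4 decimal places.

8.6603 years

Periodic yield y = 0.11. Discount each cash flow and weight by its year:
  t   CF        PV=CF/(1+0.11)^t    t·PV
  1        40.00        36.0360        36.0360
  2        40.00        32.4649        64.9298
  3        40.00        29.2477        87.7430
  4        40.00        26.3492       105.3970
  5        40.00        23.7381       118.6903
  6        40.00        21.3856       128.3138
  7        40.00        19.2663       134.8644
  8        40.00        17.3571       138.8565
  9        40.00        15.6370       140.7329
  10    2,040.00       718.4563     7,184.5634
  Σ                    939.9382     8,140.1269
Price P = Σ PV = 939.9382.
Macaulay duration = Σ(t·PV) / P = 8,140.1269 / 939.9382 = 8.66028 years.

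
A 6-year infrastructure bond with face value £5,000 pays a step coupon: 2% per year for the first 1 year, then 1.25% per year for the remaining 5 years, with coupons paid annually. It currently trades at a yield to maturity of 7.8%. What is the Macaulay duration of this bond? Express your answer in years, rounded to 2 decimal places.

5.73 years

Periodic yield y = 0.078. Discount each cash flow and weight by its year:
  t   CF        PV=CF/(1+0.078)^t    t·PV
  1       100.00        92.7644        92.7644
  2        62.50        53.7827       107.5654
  3        62.50        49.8912       149.6735
  4        62.50        46.2812       185.1250
  5        62.50        42.9325       214.6625
  6     5,062.50     3,225.9117    19,355.4700
  Σ                  3,511.5636    20,105.2607
Price P = Σ PV = 3,511.5636.
Macaulay duration = Σ(t·PV) / P = 20,105.2607 / 3,511.5636 = 5.72544 years.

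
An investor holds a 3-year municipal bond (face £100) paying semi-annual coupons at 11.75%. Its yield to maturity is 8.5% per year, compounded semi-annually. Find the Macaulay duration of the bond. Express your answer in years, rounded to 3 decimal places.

Periodic yield y = 0.0425. Discount each cash flow and weight by its period:
  t   CF        PV=CF/(1+0.0425)^t    t·PV
  1        5.875         5.6355         5.6355
  2        5.875         5.4057        10.8115
  3        5.875         5.1854        15.5561
  4        5.875         4.9740        19.8959
  5        5.875         4.7712        23.8560
  6      105.875        82.4778       494.8668
  Σ                    108.4496       570.6218
Price P = Σ PV = 108.4496.
Macaulay duration = Σ(t·PV) / P = 570.6218 / 108.4496 = 5.26163 half-year periods.
In years: 5.26163 / 2 = 2.63082 years.

2.631 years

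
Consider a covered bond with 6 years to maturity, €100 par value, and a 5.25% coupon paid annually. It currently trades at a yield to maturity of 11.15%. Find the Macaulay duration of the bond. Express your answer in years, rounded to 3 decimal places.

5.174 years

Periodic yield y = 0.1115. Discount each cash flow and weight by its year:
  t   CF        PV=CF/(1+0.1115)^t    t·PV
  1         5.25         4.7233         4.7233
  2         5.25         4.2495         8.4990
  3         5.25         3.8232        11.4697
  4         5.25         3.4397        13.7588
  5         5.25         3.0947        15.4733
  6       105.25        55.8168       334.9011
  Σ                     75.1473       388.8253
Price P = Σ PV = 75.1473.
Macaulay duration = Σ(t·PV) / P = 388.8253 / 75.1473 = 5.17417 years.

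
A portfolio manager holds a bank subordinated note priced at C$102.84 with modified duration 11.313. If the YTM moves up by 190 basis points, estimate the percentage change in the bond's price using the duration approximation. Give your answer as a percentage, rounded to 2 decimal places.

-21.49%

Duration approximation: ΔP/P ≈ -D_mod · Δy = -11.313 × (+0.019) = -0.214947.
As a percentage: -21.4947%.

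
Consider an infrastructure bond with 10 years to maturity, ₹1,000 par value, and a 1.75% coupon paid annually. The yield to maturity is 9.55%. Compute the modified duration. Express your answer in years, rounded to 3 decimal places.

Periodic yield y = 0.0955. First find Macaulay duration:
  t   CF        PV=CF/(1+0.0955)^t    t·PV
  1        17.50        15.9744        15.9744
  2        17.50        14.5819        29.1637
  3        17.50        13.3107        39.9321
  4        17.50        12.1503        48.6014
  5        17.50        11.0911        55.4557
  6        17.50        10.1243        60.7456
  7        17.50         9.2417        64.6918
  8        17.50         8.4360        67.4884
  9        17.50         7.7006        69.3057
  10    1,017.50       408.7056     4,087.0561
  Σ                    511.3167     4,538.4150
P = 511.3167; Macaulay duration = 4,538.4150 / 511.3167 = 8.87594 years.
Modified duration = D_Mac / (1 + y) = 8.87594 / 1.0955 = 8.10218 years.

8.102 years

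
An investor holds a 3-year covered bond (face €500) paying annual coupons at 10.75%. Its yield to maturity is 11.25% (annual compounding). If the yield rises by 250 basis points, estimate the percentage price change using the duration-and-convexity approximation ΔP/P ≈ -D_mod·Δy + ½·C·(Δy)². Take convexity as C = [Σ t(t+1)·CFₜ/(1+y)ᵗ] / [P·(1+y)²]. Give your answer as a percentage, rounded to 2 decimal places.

With y = 0.1125:
  t   CF        PV=CF/(1+0.1125)^t    t·PV        t(t+1)·PV
  1        53.75        48.3146        48.3146          96.6292
  2        53.75        43.4289        86.8577         260.5732
  3       553.75       402.1737     1,206.5211       4,826.0846
  Σ                    493.9172     1,341.6935       5,183.2869
P = 493.9172; D_Mac = 2.71643 yrs; D_mod = 2.44174 yrs; C = 8.47913.
Duration effect: -2.44174 × (+0.025) = -0.061043
Convexity effect: 0.5 × 8.47913 × (0.025)² = +0.0026497
ΔP/P ≈ -0.061043 + 0.0026497 = -0.058394 = -5.8394%.

-5.84%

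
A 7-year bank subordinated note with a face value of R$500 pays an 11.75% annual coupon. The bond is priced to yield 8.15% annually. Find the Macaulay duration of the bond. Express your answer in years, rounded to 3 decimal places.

Periodic yield y = 0.0815. Discount each cash flow and weight by its year:
  t   CF        PV=CF/(1+0.0815)^t    t·PV
  1        58.75        54.3227        54.3227
  2        58.75        50.2290       100.4581
  3        58.75        46.4439       139.3316
  4        58.75        42.9439       171.7757
  5        58.75        39.7077       198.5387
  6        58.75        36.7154       220.2926
  7       558.75       322.8731     2,260.1117
  Σ                    593.2358     3,144.8312
Price P = Σ PV = 593.2358.
Macaulay duration = Σ(t·PV) / P = 3,144.8312 / 593.2358 = 5.30115 years.

5.301 years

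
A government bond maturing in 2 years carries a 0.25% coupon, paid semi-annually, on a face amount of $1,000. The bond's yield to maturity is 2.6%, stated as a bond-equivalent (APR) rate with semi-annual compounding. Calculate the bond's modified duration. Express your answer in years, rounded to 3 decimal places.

1.971 years

Periodic yield y = 0.013. First find Macaulay duration:
  t   CF        PV=CF/(1+0.013)^t    t·PV
  1         1.25         1.2340         1.2340
  2         1.25         1.2181         2.4362
  3         1.25         1.2025         3.6075
  4     1,001.25       950.8341     3,803.3364
  Σ                    954.4887     3,810.6141
P = 954.4887; Macaulay duration = 3,810.6141 / 954.4887 = 3.99231 half-year periods = 1.99615 years.
Modified duration = D_Mac / (1 + y) = 1.99615 / 1.013 = 1.97054 years.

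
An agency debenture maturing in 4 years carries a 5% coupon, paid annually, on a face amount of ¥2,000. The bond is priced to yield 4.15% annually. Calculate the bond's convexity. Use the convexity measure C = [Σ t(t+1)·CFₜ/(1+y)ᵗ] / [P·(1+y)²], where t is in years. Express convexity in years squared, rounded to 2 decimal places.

16.77

With y = 0.0415:
  t   CF        PV=CF/(1+0.0415)^t    t·PV        t(t+1)·PV
  1       100.00        96.0154        96.0154         192.0307
  2       100.00        92.1895       184.3790         553.1370
  3       100.00        88.5161       265.5482       1,062.1930
  4     2,100.00     1,784.7698     7,139.0790      35,695.3951
  Σ                  2,061.4907     7,685.0216      37,502.7558
P = 2,061.4907.
Convexity = Σ t(t+1)·PV / [P·(1+y)²] = 37,502.7558 / (2,061.4907 × 1.084722) = 16.77117.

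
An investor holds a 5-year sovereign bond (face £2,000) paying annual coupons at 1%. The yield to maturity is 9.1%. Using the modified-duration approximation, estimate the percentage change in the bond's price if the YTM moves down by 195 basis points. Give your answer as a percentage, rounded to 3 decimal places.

+8.717%

Periodic yield y = 0.091. Modified duration first:
  t   CF        PV=CF/(1+0.091)^t    t·PV
  1        20.00        18.3318        18.3318
  2        20.00        16.8028        33.6055
  3        20.00        15.4012        46.2037
  4        20.00        14.1166        56.4665
  5     2,020.00     1,306.8556     6,534.2782
  Σ                  1,371.5081     6,688.8858
P = 1,371.5081; D_Mac = 4.87703 yrs; D_mod = 4.87703/(1+0.091) = 4.47024 yrs.
ΔP/P ≈ -D_mod · Δy = -4.47024 × (-0.0195) = +0.087170 = +8.7170%.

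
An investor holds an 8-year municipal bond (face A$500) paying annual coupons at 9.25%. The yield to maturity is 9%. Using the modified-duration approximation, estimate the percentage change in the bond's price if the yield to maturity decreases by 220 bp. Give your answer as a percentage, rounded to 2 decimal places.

Periodic yield y = 0.09. Modified duration first:
  t   CF        PV=CF/(1+0.09)^t    t·PV
  1        46.25        42.4312        42.4312
  2        46.25        38.9277        77.8554
  3        46.25        35.7135       107.1405
  4        46.25        32.7647       131.0587
  5        46.25        30.0593       150.2966
  6        46.25        27.5774       165.4642
  7        46.25        25.3003       177.1023
  8       546.25       274.1445     2,193.1556
  Σ                    506.9185     3,044.5045
P = 506.9185; D_Mac = 6.00591 yrs; D_mod = 6.00591/(1+0.09) = 5.51000 yrs.
ΔP/P ≈ -D_mod · Δy = -5.51000 × (-0.022) = +0.121220 = +12.1220%.

+12.12%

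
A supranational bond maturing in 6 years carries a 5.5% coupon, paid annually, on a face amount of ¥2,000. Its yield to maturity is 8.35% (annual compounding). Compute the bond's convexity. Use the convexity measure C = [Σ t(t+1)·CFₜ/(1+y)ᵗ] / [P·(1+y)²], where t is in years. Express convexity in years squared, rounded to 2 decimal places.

With y = 0.0835:
  t   CF        PV=CF/(1+0.0835)^t    t·PV        t(t+1)·PV
  1       110.00       101.5228       101.5228         203.0457
  2       110.00        93.6990       187.3980         562.1939
  3       110.00        86.4781       259.4342       1,037.7367
  4       110.00        79.8136       319.2545       1,596.2724
  5       110.00        73.6628       368.3139       2,209.8834
  6     2,110.00     1,304.0942     7,824.5652      54,771.9561
  Σ                  1,739.2705     9,060.4885      60,381.0883
P = 1,739.2705.
Convexity = Σ t(t+1)·PV / [P·(1+y)²] = 60,381.0883 / (1,739.2705 × 1.173972) = 29.57168.

29.57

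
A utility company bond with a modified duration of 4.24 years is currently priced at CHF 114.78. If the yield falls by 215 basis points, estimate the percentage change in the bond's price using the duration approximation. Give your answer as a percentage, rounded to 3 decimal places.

+9.116%

Duration approximation: ΔP/P ≈ -D_mod · Δy = -4.24 × (-0.0215) = +0.091160.
As a percentage: +9.1160%.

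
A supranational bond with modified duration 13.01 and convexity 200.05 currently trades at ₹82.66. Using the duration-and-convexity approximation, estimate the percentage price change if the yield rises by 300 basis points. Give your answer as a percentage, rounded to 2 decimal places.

Duration effect: -D_mod·Δy = -13.01 × (+0.03) = -0.390300
Convexity effect: ½·C·(Δy)² = 0.5 × 200.05 × (0.03)² = +0.0900225
ΔP/P ≈ -0.390300 + 0.0900225 = -0.3002775
= -30.02775%.

-30.03%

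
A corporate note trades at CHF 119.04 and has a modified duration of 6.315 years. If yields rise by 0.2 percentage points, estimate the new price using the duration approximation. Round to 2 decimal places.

Duration approximation: ΔP/P ≈ -D_mod · Δy = -6.315 × (+0.002) = -0.012630.
New price ≈ 119.04 × (1 - 0.012630) = 117.5365248.

CHF 117.54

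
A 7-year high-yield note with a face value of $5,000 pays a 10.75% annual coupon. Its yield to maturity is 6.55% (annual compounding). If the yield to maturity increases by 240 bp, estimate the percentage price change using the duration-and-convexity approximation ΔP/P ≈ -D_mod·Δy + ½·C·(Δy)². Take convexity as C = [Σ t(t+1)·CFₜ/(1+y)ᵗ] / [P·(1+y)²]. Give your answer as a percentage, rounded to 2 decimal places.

With y = 0.0655:
  t   CF        PV=CF/(1+0.0655)^t    t·PV        t(t+1)·PV
  1       537.50       504.4580       504.4580       1,008.9160
  2       537.50       473.4472       946.8944       2,840.6833
  3       537.50       444.3428     1,333.0283       5,332.1131
  4       537.50       417.0275     1,668.1098       8,340.5492
  5       537.50       391.3913     1,956.9566      11,741.7398
  6       537.50       367.3311     2,203.9868      15,427.9078
  7     5,537.50     3,551.7269    24,862.0881     198,896.7047
  Σ                  6,149.7248    33,475.5221     243,588.6139
P = 6,149.7248; D_Mac = 5.44342 yrs; D_mod = 5.10879 yrs; C = 34.88947.
Duration effect: -5.10879 × (+0.024) = -0.122611
Convexity effect: 0.5 × 34.88947 × (0.024)² = +0.0100482
ΔP/P ≈ -0.122611 + 0.0100482 = -0.112563 = -11.2563%.

-11.26%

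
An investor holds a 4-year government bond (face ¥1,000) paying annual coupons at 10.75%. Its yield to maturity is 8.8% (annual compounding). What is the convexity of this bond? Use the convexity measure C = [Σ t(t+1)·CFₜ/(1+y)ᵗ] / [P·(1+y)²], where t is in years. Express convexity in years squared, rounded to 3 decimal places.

13.942

With y = 0.088:
  t   CF        PV=CF/(1+0.088)^t    t·PV        t(t+1)·PV
  1       107.50        98.8051        98.8051         197.6103
  2       107.50        90.8136       181.6271         544.8813
  3       107.50        83.4683       250.4050       1,001.6201
  4     1,107.50       790.3658     3,161.4633      15,807.3165
  Σ                  1,063.4529     3,692.3006      17,551.4282
P = 1,063.4529.
Convexity = Σ t(t+1)·PV / [P·(1+y)²] = 17,551.4282 / (1,063.4529 × 1.183744) = 13.94236.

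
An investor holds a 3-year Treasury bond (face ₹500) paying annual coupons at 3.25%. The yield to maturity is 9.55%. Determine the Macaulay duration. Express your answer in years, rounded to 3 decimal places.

Periodic yield y = 0.0955. Discount each cash flow and weight by its year:
  t   CF        PV=CF/(1+0.0955)^t    t·PV
  1        16.25        14.8334        14.8334
  2        16.25        13.5403        27.0806
  3       516.25       392.6657     1,177.9970
  Σ                    421.0394     1,219.9110
Price P = Σ PV = 421.0394.
Macaulay duration = Σ(t·PV) / P = 1,219.9110 / 421.0394 = 2.89738 years.

2.897 years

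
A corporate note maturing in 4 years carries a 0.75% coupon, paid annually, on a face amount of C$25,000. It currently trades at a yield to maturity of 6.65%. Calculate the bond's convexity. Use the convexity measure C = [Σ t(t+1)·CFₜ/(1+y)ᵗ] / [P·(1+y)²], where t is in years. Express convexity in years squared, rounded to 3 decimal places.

17.288

With y = 0.0665:
  t   CF        PV=CF/(1+0.0665)^t    t·PV        t(t+1)·PV
  1       187.50       175.8087       175.8087         351.6174
  2       187.50       164.8464       329.6929         989.0786
  3       187.50       154.5677       463.7030       1,854.8122
  4    25,187.50    19,468.9094    77,875.6376     389,378.1882
  Σ                 19,964.1322    78,844.8423     392,573.6964
P = 19,964.1322.
Convexity = Σ t(t+1)·PV / [P·(1+y)²] = 392,573.6964 / (19,964.1322 × 1.137422) = 17.28817.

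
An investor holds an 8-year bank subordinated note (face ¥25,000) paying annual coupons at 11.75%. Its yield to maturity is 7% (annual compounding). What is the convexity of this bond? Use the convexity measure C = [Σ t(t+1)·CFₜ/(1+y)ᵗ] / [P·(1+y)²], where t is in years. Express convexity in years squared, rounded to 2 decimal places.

With y = 0.07:
  t   CF        PV=CF/(1+0.07)^t    t·PV        t(t+1)·PV
  1     2,937.50     2,745.3271     2,745.3271       5,490.6542
  2     2,937.50     2,565.7263     5,131.4525      15,394.3576
  3     2,937.50     2,397.8750     7,193.6250      28,774.5002
  4     2,937.50     2,241.0047     8,964.0187      44,820.0937
  5     2,937.50     2,094.3969    10,471.9845      62,831.9071
  6     2,937.50     1,957.3803    11,744.2817      82,209.9719
  7     2,937.50     1,829.3274    12,805.2916     102,442.3325
  8    27,937.50    16,259.8794   130,079.0349   1,170,711.3138
  Σ                 32,090.9170   189,135.0161   1,512,675.1310
P = 32,090.9170.
Convexity = Σ t(t+1)·PV / [P·(1+y)²] = 1,512,675.1310 / (32,090.9170 × 1.144900) = 41.17143.

41.17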